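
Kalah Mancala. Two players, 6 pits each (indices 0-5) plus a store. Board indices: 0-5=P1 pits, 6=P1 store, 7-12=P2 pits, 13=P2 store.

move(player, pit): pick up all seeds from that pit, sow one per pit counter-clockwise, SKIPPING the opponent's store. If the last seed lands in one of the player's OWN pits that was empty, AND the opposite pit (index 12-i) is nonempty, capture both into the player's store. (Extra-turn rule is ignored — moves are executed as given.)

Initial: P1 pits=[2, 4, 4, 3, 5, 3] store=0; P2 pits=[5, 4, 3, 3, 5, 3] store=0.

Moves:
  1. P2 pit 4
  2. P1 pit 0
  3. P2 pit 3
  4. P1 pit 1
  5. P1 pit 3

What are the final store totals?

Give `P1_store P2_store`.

Move 1: P2 pit4 -> P1=[3,5,5,3,5,3](0) P2=[5,4,3,3,0,4](1)
Move 2: P1 pit0 -> P1=[0,6,6,4,5,3](0) P2=[5,4,3,3,0,4](1)
Move 3: P2 pit3 -> P1=[0,6,6,4,5,3](0) P2=[5,4,3,0,1,5](2)
Move 4: P1 pit1 -> P1=[0,0,7,5,6,4](1) P2=[6,4,3,0,1,5](2)
Move 5: P1 pit3 -> P1=[0,0,7,0,7,5](2) P2=[7,5,3,0,1,5](2)

Answer: 2 2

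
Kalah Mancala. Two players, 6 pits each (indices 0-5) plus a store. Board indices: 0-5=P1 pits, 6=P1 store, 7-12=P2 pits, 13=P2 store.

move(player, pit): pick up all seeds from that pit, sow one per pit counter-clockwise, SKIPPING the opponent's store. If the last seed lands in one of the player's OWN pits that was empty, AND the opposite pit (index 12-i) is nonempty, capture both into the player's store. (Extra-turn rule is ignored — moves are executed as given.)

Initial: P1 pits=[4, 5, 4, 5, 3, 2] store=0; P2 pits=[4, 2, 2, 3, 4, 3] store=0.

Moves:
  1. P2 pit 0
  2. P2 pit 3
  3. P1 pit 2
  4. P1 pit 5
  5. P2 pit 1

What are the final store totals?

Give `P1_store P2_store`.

Answer: 2 1

Derivation:
Move 1: P2 pit0 -> P1=[4,5,4,5,3,2](0) P2=[0,3,3,4,5,3](0)
Move 2: P2 pit3 -> P1=[5,5,4,5,3,2](0) P2=[0,3,3,0,6,4](1)
Move 3: P1 pit2 -> P1=[5,5,0,6,4,3](1) P2=[0,3,3,0,6,4](1)
Move 4: P1 pit5 -> P1=[5,5,0,6,4,0](2) P2=[1,4,3,0,6,4](1)
Move 5: P2 pit1 -> P1=[5,5,0,6,4,0](2) P2=[1,0,4,1,7,5](1)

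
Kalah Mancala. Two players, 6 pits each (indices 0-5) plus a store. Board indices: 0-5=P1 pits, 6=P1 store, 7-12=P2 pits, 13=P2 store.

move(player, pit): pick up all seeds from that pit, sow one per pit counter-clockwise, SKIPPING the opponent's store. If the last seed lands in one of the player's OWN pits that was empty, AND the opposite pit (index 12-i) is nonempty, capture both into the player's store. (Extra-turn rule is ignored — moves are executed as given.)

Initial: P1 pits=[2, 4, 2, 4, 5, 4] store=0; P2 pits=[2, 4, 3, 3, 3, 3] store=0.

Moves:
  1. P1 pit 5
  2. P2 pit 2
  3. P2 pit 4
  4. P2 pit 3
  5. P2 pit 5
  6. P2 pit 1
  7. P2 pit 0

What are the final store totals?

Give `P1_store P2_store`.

Answer: 1 5

Derivation:
Move 1: P1 pit5 -> P1=[2,4,2,4,5,0](1) P2=[3,5,4,3,3,3](0)
Move 2: P2 pit2 -> P1=[2,4,2,4,5,0](1) P2=[3,5,0,4,4,4](1)
Move 3: P2 pit4 -> P1=[3,5,2,4,5,0](1) P2=[3,5,0,4,0,5](2)
Move 4: P2 pit3 -> P1=[4,5,2,4,5,0](1) P2=[3,5,0,0,1,6](3)
Move 5: P2 pit5 -> P1=[5,6,3,5,6,0](1) P2=[3,5,0,0,1,0](4)
Move 6: P2 pit1 -> P1=[5,6,3,5,6,0](1) P2=[3,0,1,1,2,1](5)
Move 7: P2 pit0 -> P1=[5,6,3,5,6,0](1) P2=[0,1,2,2,2,1](5)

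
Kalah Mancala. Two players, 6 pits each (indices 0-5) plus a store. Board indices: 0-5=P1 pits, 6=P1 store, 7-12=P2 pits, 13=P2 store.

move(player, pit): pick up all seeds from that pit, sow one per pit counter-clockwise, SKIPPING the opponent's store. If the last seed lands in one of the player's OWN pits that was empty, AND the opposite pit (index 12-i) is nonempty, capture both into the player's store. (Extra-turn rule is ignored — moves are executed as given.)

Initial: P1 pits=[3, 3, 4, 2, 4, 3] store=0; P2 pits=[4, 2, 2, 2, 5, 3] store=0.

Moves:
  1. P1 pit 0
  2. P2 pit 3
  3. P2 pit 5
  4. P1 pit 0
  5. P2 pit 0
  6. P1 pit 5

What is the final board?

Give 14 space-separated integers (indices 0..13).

Move 1: P1 pit0 -> P1=[0,4,5,3,4,3](0) P2=[4,2,2,2,5,3](0)
Move 2: P2 pit3 -> P1=[0,4,5,3,4,3](0) P2=[4,2,2,0,6,4](0)
Move 3: P2 pit5 -> P1=[1,5,6,3,4,3](0) P2=[4,2,2,0,6,0](1)
Move 4: P1 pit0 -> P1=[0,6,6,3,4,3](0) P2=[4,2,2,0,6,0](1)
Move 5: P2 pit0 -> P1=[0,6,6,3,4,3](0) P2=[0,3,3,1,7,0](1)
Move 6: P1 pit5 -> P1=[0,6,6,3,4,0](1) P2=[1,4,3,1,7,0](1)

Answer: 0 6 6 3 4 0 1 1 4 3 1 7 0 1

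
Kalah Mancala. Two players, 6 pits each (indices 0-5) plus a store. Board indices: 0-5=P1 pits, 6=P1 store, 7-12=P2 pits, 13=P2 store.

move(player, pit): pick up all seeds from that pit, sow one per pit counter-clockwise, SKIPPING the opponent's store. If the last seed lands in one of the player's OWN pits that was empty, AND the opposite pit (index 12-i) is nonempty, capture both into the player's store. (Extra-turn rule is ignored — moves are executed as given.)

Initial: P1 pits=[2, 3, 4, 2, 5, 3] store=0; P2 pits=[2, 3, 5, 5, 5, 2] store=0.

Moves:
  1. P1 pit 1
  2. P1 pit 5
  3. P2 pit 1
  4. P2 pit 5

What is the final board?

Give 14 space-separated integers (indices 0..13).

Answer: 3 1 5 3 6 0 1 3 0 6 6 6 0 1

Derivation:
Move 1: P1 pit1 -> P1=[2,0,5,3,6,3](0) P2=[2,3,5,5,5,2](0)
Move 2: P1 pit5 -> P1=[2,0,5,3,6,0](1) P2=[3,4,5,5,5,2](0)
Move 3: P2 pit1 -> P1=[2,0,5,3,6,0](1) P2=[3,0,6,6,6,3](0)
Move 4: P2 pit5 -> P1=[3,1,5,3,6,0](1) P2=[3,0,6,6,6,0](1)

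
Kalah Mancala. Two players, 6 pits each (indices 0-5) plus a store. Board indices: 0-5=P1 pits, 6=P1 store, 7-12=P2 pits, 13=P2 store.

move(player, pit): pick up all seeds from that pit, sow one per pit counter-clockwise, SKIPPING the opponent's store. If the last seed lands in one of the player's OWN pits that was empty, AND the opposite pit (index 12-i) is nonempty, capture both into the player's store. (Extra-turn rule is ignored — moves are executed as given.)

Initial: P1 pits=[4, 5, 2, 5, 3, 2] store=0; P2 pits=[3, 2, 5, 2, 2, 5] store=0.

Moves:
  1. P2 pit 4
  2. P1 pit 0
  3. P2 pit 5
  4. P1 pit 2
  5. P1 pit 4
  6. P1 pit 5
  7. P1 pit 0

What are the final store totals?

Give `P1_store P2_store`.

Move 1: P2 pit4 -> P1=[4,5,2,5,3,2](0) P2=[3,2,5,2,0,6](1)
Move 2: P1 pit0 -> P1=[0,6,3,6,4,2](0) P2=[3,2,5,2,0,6](1)
Move 3: P2 pit5 -> P1=[1,7,4,7,5,2](0) P2=[3,2,5,2,0,0](2)
Move 4: P1 pit2 -> P1=[1,7,0,8,6,3](1) P2=[3,2,5,2,0,0](2)
Move 5: P1 pit4 -> P1=[1,7,0,8,0,4](2) P2=[4,3,6,3,0,0](2)
Move 6: P1 pit5 -> P1=[1,7,0,8,0,0](3) P2=[5,4,7,3,0,0](2)
Move 7: P1 pit0 -> P1=[0,8,0,8,0,0](3) P2=[5,4,7,3,0,0](2)

Answer: 3 2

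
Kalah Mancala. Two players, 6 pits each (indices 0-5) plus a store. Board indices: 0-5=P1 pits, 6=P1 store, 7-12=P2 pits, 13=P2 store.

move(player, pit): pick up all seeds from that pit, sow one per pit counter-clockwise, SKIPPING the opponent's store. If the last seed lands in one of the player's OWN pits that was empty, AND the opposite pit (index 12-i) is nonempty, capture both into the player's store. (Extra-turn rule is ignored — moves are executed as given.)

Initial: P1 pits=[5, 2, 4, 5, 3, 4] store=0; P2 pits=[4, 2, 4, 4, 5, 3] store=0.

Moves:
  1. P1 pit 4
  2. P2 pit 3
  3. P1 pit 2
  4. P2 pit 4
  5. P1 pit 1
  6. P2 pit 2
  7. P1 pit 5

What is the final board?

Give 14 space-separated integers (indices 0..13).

Answer: 7 0 2 8 2 0 3 6 3 1 2 2 6 3

Derivation:
Move 1: P1 pit4 -> P1=[5,2,4,5,0,5](1) P2=[5,2,4,4,5,3](0)
Move 2: P2 pit3 -> P1=[6,2,4,5,0,5](1) P2=[5,2,4,0,6,4](1)
Move 3: P1 pit2 -> P1=[6,2,0,6,1,6](2) P2=[5,2,4,0,6,4](1)
Move 4: P2 pit4 -> P1=[7,3,1,7,1,6](2) P2=[5,2,4,0,0,5](2)
Move 5: P1 pit1 -> P1=[7,0,2,8,2,6](2) P2=[5,2,4,0,0,5](2)
Move 6: P2 pit2 -> P1=[7,0,2,8,2,6](2) P2=[5,2,0,1,1,6](3)
Move 7: P1 pit5 -> P1=[7,0,2,8,2,0](3) P2=[6,3,1,2,2,6](3)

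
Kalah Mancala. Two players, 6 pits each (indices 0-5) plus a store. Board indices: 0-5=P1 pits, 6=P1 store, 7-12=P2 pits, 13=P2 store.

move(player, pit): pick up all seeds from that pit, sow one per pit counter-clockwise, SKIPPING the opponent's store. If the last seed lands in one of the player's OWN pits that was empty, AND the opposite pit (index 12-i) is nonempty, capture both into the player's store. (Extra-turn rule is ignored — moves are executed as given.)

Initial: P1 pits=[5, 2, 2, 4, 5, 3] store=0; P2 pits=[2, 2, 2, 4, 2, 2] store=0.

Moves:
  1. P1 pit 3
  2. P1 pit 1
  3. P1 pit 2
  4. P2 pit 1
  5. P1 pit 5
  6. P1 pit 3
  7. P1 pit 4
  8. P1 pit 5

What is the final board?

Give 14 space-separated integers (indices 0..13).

Move 1: P1 pit3 -> P1=[5,2,2,0,6,4](1) P2=[3,2,2,4,2,2](0)
Move 2: P1 pit1 -> P1=[5,0,3,0,6,4](4) P2=[3,2,0,4,2,2](0)
Move 3: P1 pit2 -> P1=[5,0,0,1,7,5](4) P2=[3,2,0,4,2,2](0)
Move 4: P2 pit1 -> P1=[5,0,0,1,7,5](4) P2=[3,0,1,5,2,2](0)
Move 5: P1 pit5 -> P1=[5,0,0,1,7,0](5) P2=[4,1,2,6,2,2](0)
Move 6: P1 pit3 -> P1=[5,0,0,0,8,0](5) P2=[4,1,2,6,2,2](0)
Move 7: P1 pit4 -> P1=[5,0,0,0,0,1](6) P2=[5,2,3,7,3,3](0)
Move 8: P1 pit5 -> P1=[5,0,0,0,0,0](7) P2=[5,2,3,7,3,3](0)

Answer: 5 0 0 0 0 0 7 5 2 3 7 3 3 0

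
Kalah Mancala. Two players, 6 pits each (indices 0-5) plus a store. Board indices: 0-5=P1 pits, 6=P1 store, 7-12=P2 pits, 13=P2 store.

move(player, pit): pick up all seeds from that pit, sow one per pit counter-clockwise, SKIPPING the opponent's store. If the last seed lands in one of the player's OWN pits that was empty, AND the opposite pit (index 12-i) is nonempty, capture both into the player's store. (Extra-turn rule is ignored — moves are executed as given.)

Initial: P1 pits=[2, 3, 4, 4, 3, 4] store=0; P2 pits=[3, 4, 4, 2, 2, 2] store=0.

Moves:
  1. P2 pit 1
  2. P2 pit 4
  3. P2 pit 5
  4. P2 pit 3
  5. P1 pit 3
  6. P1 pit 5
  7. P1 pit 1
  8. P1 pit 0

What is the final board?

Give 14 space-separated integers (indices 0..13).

Answer: 0 1 7 2 6 0 8 0 1 6 1 1 1 3

Derivation:
Move 1: P2 pit1 -> P1=[2,3,4,4,3,4](0) P2=[3,0,5,3,3,3](0)
Move 2: P2 pit4 -> P1=[3,3,4,4,3,4](0) P2=[3,0,5,3,0,4](1)
Move 3: P2 pit5 -> P1=[4,4,5,4,3,4](0) P2=[3,0,5,3,0,0](2)
Move 4: P2 pit3 -> P1=[4,4,5,4,3,4](0) P2=[3,0,5,0,1,1](3)
Move 5: P1 pit3 -> P1=[4,4,5,0,4,5](1) P2=[4,0,5,0,1,1](3)
Move 6: P1 pit5 -> P1=[4,4,5,0,4,0](2) P2=[5,1,6,1,1,1](3)
Move 7: P1 pit1 -> P1=[4,0,6,1,5,0](8) P2=[0,1,6,1,1,1](3)
Move 8: P1 pit0 -> P1=[0,1,7,2,6,0](8) P2=[0,1,6,1,1,1](3)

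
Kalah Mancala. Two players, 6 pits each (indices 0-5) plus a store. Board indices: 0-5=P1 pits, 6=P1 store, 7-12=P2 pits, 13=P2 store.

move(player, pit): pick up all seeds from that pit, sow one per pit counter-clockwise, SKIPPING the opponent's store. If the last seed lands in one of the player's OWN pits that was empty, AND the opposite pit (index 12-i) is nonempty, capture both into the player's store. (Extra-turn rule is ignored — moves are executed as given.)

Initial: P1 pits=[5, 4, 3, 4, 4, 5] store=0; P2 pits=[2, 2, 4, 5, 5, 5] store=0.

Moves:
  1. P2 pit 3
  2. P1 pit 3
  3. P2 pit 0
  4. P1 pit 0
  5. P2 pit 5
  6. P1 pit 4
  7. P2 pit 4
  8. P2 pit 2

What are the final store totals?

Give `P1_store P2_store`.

Answer: 3 8

Derivation:
Move 1: P2 pit3 -> P1=[6,5,3,4,4,5](0) P2=[2,2,4,0,6,6](1)
Move 2: P1 pit3 -> P1=[6,5,3,0,5,6](1) P2=[3,2,4,0,6,6](1)
Move 3: P2 pit0 -> P1=[6,5,0,0,5,6](1) P2=[0,3,5,0,6,6](5)
Move 4: P1 pit0 -> P1=[0,6,1,1,6,7](2) P2=[0,3,5,0,6,6](5)
Move 5: P2 pit5 -> P1=[1,7,2,2,7,7](2) P2=[0,3,5,0,6,0](6)
Move 6: P1 pit4 -> P1=[1,7,2,2,0,8](3) P2=[1,4,6,1,7,0](6)
Move 7: P2 pit4 -> P1=[2,8,3,3,1,8](3) P2=[1,4,6,1,0,1](7)
Move 8: P2 pit2 -> P1=[3,9,3,3,1,8](3) P2=[1,4,0,2,1,2](8)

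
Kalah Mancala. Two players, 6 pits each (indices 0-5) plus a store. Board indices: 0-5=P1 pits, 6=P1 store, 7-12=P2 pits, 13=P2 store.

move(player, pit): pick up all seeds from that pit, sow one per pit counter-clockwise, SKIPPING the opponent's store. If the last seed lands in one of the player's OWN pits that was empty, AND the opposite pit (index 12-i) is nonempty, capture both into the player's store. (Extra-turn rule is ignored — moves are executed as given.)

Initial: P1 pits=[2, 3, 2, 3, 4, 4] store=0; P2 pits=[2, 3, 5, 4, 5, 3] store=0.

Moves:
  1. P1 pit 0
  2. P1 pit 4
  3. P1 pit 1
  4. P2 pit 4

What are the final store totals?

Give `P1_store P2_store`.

Move 1: P1 pit0 -> P1=[0,4,3,3,4,4](0) P2=[2,3,5,4,5,3](0)
Move 2: P1 pit4 -> P1=[0,4,3,3,0,5](1) P2=[3,4,5,4,5,3](0)
Move 3: P1 pit1 -> P1=[0,0,4,4,1,6](1) P2=[3,4,5,4,5,3](0)
Move 4: P2 pit4 -> P1=[1,1,5,4,1,6](1) P2=[3,4,5,4,0,4](1)

Answer: 1 1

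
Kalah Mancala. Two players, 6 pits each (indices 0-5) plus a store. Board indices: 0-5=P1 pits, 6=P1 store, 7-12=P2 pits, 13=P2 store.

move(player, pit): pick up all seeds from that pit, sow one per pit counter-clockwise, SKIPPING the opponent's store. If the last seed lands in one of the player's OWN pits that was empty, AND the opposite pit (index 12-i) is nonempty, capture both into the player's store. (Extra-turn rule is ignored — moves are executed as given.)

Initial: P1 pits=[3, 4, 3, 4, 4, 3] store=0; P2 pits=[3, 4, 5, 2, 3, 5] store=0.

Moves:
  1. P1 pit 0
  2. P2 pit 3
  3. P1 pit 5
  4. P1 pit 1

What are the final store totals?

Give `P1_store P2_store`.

Move 1: P1 pit0 -> P1=[0,5,4,5,4,3](0) P2=[3,4,5,2,3,5](0)
Move 2: P2 pit3 -> P1=[0,5,4,5,4,3](0) P2=[3,4,5,0,4,6](0)
Move 3: P1 pit5 -> P1=[0,5,4,5,4,0](1) P2=[4,5,5,0,4,6](0)
Move 4: P1 pit1 -> P1=[0,0,5,6,5,1](2) P2=[4,5,5,0,4,6](0)

Answer: 2 0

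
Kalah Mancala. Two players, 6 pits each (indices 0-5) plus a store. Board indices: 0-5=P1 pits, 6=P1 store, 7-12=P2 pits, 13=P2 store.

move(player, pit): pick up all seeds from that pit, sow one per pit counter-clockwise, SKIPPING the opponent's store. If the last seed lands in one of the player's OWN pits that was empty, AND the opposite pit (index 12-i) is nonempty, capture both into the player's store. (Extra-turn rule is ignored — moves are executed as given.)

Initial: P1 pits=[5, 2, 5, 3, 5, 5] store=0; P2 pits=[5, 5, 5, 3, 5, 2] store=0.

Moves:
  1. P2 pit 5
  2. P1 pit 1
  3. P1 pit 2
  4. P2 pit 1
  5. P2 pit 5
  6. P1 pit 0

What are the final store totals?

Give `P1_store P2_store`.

Move 1: P2 pit5 -> P1=[6,2,5,3,5,5](0) P2=[5,5,5,3,5,0](1)
Move 2: P1 pit1 -> P1=[6,0,6,4,5,5](0) P2=[5,5,5,3,5,0](1)
Move 3: P1 pit2 -> P1=[6,0,0,5,6,6](1) P2=[6,6,5,3,5,0](1)
Move 4: P2 pit1 -> P1=[7,0,0,5,6,6](1) P2=[6,0,6,4,6,1](2)
Move 5: P2 pit5 -> P1=[7,0,0,5,6,6](1) P2=[6,0,6,4,6,0](3)
Move 6: P1 pit0 -> P1=[0,1,1,6,7,7](2) P2=[7,0,6,4,6,0](3)

Answer: 2 3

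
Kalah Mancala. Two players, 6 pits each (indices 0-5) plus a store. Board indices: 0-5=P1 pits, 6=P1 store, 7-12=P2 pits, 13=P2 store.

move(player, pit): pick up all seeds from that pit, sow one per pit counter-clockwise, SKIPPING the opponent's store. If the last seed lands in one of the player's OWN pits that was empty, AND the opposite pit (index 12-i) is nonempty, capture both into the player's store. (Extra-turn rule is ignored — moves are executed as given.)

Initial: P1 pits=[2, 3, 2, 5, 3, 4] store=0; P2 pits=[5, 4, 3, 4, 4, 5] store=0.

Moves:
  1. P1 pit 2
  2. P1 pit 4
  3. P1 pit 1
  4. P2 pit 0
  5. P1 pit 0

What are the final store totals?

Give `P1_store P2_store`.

Answer: 7 1

Derivation:
Move 1: P1 pit2 -> P1=[2,3,0,6,4,4](0) P2=[5,4,3,4,4,5](0)
Move 2: P1 pit4 -> P1=[2,3,0,6,0,5](1) P2=[6,5,3,4,4,5](0)
Move 3: P1 pit1 -> P1=[2,0,1,7,0,5](7) P2=[6,0,3,4,4,5](0)
Move 4: P2 pit0 -> P1=[2,0,1,7,0,5](7) P2=[0,1,4,5,5,6](1)
Move 5: P1 pit0 -> P1=[0,1,2,7,0,5](7) P2=[0,1,4,5,5,6](1)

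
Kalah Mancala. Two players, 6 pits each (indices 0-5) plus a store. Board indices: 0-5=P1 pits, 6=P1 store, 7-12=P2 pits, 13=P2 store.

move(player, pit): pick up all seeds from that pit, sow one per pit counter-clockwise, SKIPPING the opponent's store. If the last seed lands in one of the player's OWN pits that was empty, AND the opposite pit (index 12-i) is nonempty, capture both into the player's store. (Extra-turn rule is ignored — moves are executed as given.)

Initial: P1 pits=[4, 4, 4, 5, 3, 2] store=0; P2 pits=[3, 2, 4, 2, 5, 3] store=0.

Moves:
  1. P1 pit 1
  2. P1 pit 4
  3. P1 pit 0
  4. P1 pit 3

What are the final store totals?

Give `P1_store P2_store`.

Answer: 6 0

Derivation:
Move 1: P1 pit1 -> P1=[4,0,5,6,4,3](0) P2=[3,2,4,2,5,3](0)
Move 2: P1 pit4 -> P1=[4,0,5,6,0,4](1) P2=[4,3,4,2,5,3](0)
Move 3: P1 pit0 -> P1=[0,1,6,7,0,4](5) P2=[4,0,4,2,5,3](0)
Move 4: P1 pit3 -> P1=[0,1,6,0,1,5](6) P2=[5,1,5,3,5,3](0)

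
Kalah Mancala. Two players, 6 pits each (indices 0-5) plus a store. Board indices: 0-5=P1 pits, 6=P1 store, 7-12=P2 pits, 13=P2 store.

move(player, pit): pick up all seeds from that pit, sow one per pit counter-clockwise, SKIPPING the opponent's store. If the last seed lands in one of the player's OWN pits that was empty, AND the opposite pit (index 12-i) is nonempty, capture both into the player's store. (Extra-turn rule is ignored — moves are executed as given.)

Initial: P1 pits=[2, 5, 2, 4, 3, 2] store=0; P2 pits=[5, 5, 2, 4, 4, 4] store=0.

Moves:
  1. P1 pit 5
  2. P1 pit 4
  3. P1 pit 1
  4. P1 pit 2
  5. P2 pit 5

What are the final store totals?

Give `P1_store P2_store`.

Answer: 3 1

Derivation:
Move 1: P1 pit5 -> P1=[2,5,2,4,3,0](1) P2=[6,5,2,4,4,4](0)
Move 2: P1 pit4 -> P1=[2,5,2,4,0,1](2) P2=[7,5,2,4,4,4](0)
Move 3: P1 pit1 -> P1=[2,0,3,5,1,2](3) P2=[7,5,2,4,4,4](0)
Move 4: P1 pit2 -> P1=[2,0,0,6,2,3](3) P2=[7,5,2,4,4,4](0)
Move 5: P2 pit5 -> P1=[3,1,1,6,2,3](3) P2=[7,5,2,4,4,0](1)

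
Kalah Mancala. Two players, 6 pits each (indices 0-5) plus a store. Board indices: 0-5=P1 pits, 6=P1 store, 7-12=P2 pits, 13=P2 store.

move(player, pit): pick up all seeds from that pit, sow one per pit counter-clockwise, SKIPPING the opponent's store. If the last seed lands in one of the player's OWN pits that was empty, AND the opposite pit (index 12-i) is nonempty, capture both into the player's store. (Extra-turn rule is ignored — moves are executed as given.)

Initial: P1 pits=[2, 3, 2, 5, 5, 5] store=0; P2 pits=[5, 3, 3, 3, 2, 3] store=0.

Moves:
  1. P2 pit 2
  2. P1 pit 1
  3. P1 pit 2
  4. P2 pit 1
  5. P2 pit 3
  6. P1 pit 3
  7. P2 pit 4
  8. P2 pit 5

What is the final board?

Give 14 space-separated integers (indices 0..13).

Move 1: P2 pit2 -> P1=[2,3,2,5,5,5](0) P2=[5,3,0,4,3,4](0)
Move 2: P1 pit1 -> P1=[2,0,3,6,6,5](0) P2=[5,3,0,4,3,4](0)
Move 3: P1 pit2 -> P1=[2,0,0,7,7,6](0) P2=[5,3,0,4,3,4](0)
Move 4: P2 pit1 -> P1=[2,0,0,7,7,6](0) P2=[5,0,1,5,4,4](0)
Move 5: P2 pit3 -> P1=[3,1,0,7,7,6](0) P2=[5,0,1,0,5,5](1)
Move 6: P1 pit3 -> P1=[3,1,0,0,8,7](1) P2=[6,1,2,1,5,5](1)
Move 7: P2 pit4 -> P1=[4,2,1,0,8,7](1) P2=[6,1,2,1,0,6](2)
Move 8: P2 pit5 -> P1=[5,3,2,1,9,7](1) P2=[6,1,2,1,0,0](3)

Answer: 5 3 2 1 9 7 1 6 1 2 1 0 0 3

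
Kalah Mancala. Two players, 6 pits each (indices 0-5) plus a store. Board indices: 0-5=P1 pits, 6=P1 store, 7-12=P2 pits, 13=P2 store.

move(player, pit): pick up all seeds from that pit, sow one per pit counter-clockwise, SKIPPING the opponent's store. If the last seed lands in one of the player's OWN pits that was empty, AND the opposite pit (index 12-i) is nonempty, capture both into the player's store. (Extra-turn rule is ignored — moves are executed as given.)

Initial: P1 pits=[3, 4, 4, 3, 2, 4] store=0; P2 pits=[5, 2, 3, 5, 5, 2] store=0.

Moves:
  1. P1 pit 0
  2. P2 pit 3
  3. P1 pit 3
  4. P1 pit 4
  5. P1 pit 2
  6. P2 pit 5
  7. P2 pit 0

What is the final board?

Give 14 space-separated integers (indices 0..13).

Answer: 3 8 0 1 1 7 3 0 3 4 1 7 1 3

Derivation:
Move 1: P1 pit0 -> P1=[0,5,5,4,2,4](0) P2=[5,2,3,5,5,2](0)
Move 2: P2 pit3 -> P1=[1,6,5,4,2,4](0) P2=[5,2,3,0,6,3](1)
Move 3: P1 pit3 -> P1=[1,6,5,0,3,5](1) P2=[6,2,3,0,6,3](1)
Move 4: P1 pit4 -> P1=[1,6,5,0,0,6](2) P2=[7,2,3,0,6,3](1)
Move 5: P1 pit2 -> P1=[1,6,0,1,1,7](3) P2=[8,2,3,0,6,3](1)
Move 6: P2 pit5 -> P1=[2,7,0,1,1,7](3) P2=[8,2,3,0,6,0](2)
Move 7: P2 pit0 -> P1=[3,8,0,1,1,7](3) P2=[0,3,4,1,7,1](3)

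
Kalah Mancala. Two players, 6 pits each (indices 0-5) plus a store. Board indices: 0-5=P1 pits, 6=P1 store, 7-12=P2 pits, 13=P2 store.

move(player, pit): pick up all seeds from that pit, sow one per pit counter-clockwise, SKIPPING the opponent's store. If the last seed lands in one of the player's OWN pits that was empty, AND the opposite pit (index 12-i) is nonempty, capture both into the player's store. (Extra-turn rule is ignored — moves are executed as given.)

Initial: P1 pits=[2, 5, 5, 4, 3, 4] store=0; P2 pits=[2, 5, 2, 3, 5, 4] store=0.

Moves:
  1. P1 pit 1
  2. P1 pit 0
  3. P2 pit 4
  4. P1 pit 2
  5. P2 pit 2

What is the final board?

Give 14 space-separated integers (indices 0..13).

Move 1: P1 pit1 -> P1=[2,0,6,5,4,5](1) P2=[2,5,2,3,5,4](0)
Move 2: P1 pit0 -> P1=[0,1,7,5,4,5](1) P2=[2,5,2,3,5,4](0)
Move 3: P2 pit4 -> P1=[1,2,8,5,4,5](1) P2=[2,5,2,3,0,5](1)
Move 4: P1 pit2 -> P1=[1,2,0,6,5,6](2) P2=[3,6,3,4,0,5](1)
Move 5: P2 pit2 -> P1=[1,2,0,6,5,6](2) P2=[3,6,0,5,1,6](1)

Answer: 1 2 0 6 5 6 2 3 6 0 5 1 6 1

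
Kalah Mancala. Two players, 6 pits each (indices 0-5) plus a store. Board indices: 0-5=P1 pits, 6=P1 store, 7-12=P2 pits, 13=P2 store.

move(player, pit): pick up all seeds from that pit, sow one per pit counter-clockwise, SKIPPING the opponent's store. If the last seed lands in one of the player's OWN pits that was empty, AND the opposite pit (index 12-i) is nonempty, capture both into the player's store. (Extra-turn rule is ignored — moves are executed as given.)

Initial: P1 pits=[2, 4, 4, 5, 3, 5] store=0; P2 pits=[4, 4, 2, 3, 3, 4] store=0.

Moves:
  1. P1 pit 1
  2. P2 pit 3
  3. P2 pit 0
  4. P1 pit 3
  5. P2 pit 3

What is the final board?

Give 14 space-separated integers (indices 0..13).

Move 1: P1 pit1 -> P1=[2,0,5,6,4,6](0) P2=[4,4,2,3,3,4](0)
Move 2: P2 pit3 -> P1=[2,0,5,6,4,6](0) P2=[4,4,2,0,4,5](1)
Move 3: P2 pit0 -> P1=[2,0,5,6,4,6](0) P2=[0,5,3,1,5,5](1)
Move 4: P1 pit3 -> P1=[2,0,5,0,5,7](1) P2=[1,6,4,1,5,5](1)
Move 5: P2 pit3 -> P1=[2,0,5,0,5,7](1) P2=[1,6,4,0,6,5](1)

Answer: 2 0 5 0 5 7 1 1 6 4 0 6 5 1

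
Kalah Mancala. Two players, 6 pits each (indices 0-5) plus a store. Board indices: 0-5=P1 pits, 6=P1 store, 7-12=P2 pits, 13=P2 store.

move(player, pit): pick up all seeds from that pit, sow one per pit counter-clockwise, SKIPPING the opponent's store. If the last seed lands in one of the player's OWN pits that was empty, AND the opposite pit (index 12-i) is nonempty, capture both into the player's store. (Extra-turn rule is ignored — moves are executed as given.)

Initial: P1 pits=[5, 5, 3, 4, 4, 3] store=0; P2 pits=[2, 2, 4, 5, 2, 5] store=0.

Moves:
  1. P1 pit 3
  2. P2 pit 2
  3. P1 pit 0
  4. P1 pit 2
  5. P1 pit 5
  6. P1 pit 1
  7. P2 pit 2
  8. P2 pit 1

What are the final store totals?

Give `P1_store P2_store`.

Answer: 4 1

Derivation:
Move 1: P1 pit3 -> P1=[5,5,3,0,5,4](1) P2=[3,2,4,5,2,5](0)
Move 2: P2 pit2 -> P1=[5,5,3,0,5,4](1) P2=[3,2,0,6,3,6](1)
Move 3: P1 pit0 -> P1=[0,6,4,1,6,5](1) P2=[3,2,0,6,3,6](1)
Move 4: P1 pit2 -> P1=[0,6,0,2,7,6](2) P2=[3,2,0,6,3,6](1)
Move 5: P1 pit5 -> P1=[0,6,0,2,7,0](3) P2=[4,3,1,7,4,6](1)
Move 6: P1 pit1 -> P1=[0,0,1,3,8,1](4) P2=[5,3,1,7,4,6](1)
Move 7: P2 pit2 -> P1=[0,0,1,3,8,1](4) P2=[5,3,0,8,4,6](1)
Move 8: P2 pit1 -> P1=[0,0,1,3,8,1](4) P2=[5,0,1,9,5,6](1)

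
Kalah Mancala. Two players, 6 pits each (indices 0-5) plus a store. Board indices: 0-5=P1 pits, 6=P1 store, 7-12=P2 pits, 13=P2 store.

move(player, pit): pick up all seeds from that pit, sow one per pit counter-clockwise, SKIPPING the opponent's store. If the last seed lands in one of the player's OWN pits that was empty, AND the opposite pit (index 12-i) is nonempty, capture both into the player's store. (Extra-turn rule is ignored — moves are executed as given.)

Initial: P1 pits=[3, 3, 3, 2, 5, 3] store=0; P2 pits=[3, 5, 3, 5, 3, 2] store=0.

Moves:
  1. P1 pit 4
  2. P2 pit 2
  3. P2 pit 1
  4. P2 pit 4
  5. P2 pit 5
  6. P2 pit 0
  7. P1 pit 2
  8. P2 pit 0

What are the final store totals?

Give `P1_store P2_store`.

Answer: 2 10

Derivation:
Move 1: P1 pit4 -> P1=[3,3,3,2,0,4](1) P2=[4,6,4,5,3,2](0)
Move 2: P2 pit2 -> P1=[3,3,3,2,0,4](1) P2=[4,6,0,6,4,3](1)
Move 3: P2 pit1 -> P1=[4,3,3,2,0,4](1) P2=[4,0,1,7,5,4](2)
Move 4: P2 pit4 -> P1=[5,4,4,2,0,4](1) P2=[4,0,1,7,0,5](3)
Move 5: P2 pit5 -> P1=[6,5,5,3,0,4](1) P2=[4,0,1,7,0,0](4)
Move 6: P2 pit0 -> P1=[6,0,5,3,0,4](1) P2=[0,1,2,8,0,0](10)
Move 7: P1 pit2 -> P1=[6,0,0,4,1,5](2) P2=[1,1,2,8,0,0](10)
Move 8: P2 pit0 -> P1=[6,0,0,4,1,5](2) P2=[0,2,2,8,0,0](10)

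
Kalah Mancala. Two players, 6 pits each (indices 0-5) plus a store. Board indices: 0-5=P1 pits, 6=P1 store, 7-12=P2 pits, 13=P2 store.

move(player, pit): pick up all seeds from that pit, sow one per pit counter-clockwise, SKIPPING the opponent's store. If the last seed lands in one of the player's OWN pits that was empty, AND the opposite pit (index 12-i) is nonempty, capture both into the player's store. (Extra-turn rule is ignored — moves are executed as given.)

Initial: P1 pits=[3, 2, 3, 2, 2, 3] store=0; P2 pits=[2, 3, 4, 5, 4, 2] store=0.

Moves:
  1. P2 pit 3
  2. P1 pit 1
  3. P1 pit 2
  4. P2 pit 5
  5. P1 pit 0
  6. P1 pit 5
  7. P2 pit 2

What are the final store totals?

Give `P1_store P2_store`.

Move 1: P2 pit3 -> P1=[4,3,3,2,2,3](0) P2=[2,3,4,0,5,3](1)
Move 2: P1 pit1 -> P1=[4,0,4,3,3,3](0) P2=[2,3,4,0,5,3](1)
Move 3: P1 pit2 -> P1=[4,0,0,4,4,4](1) P2=[2,3,4,0,5,3](1)
Move 4: P2 pit5 -> P1=[5,1,0,4,4,4](1) P2=[2,3,4,0,5,0](2)
Move 5: P1 pit0 -> P1=[0,2,1,5,5,5](1) P2=[2,3,4,0,5,0](2)
Move 6: P1 pit5 -> P1=[0,2,1,5,5,0](2) P2=[3,4,5,1,5,0](2)
Move 7: P2 pit2 -> P1=[1,2,1,5,5,0](2) P2=[3,4,0,2,6,1](3)

Answer: 2 3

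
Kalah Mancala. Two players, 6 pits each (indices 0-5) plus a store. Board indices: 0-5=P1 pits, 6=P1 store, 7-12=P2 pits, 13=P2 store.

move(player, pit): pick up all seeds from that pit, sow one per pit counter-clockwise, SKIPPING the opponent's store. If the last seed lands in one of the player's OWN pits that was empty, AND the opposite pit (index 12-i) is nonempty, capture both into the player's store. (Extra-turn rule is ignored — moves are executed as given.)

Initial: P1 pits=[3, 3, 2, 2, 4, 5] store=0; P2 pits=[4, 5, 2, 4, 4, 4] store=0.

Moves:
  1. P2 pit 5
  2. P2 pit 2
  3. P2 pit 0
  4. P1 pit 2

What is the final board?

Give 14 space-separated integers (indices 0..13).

Move 1: P2 pit5 -> P1=[4,4,3,2,4,5](0) P2=[4,5,2,4,4,0](1)
Move 2: P2 pit2 -> P1=[4,4,3,2,4,5](0) P2=[4,5,0,5,5,0](1)
Move 3: P2 pit0 -> P1=[4,4,3,2,4,5](0) P2=[0,6,1,6,6,0](1)
Move 4: P1 pit2 -> P1=[4,4,0,3,5,6](0) P2=[0,6,1,6,6,0](1)

Answer: 4 4 0 3 5 6 0 0 6 1 6 6 0 1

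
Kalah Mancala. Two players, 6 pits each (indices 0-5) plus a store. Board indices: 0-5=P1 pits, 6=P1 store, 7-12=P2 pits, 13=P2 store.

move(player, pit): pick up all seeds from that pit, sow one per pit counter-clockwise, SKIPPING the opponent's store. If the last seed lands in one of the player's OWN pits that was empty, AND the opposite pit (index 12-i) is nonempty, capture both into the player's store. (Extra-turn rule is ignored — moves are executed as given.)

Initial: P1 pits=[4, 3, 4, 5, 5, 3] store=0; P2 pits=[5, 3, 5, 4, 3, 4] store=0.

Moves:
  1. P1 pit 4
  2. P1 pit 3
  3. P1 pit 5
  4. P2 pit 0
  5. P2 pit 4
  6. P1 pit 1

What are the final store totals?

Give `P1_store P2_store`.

Answer: 4 2

Derivation:
Move 1: P1 pit4 -> P1=[4,3,4,5,0,4](1) P2=[6,4,6,4,3,4](0)
Move 2: P1 pit3 -> P1=[4,3,4,0,1,5](2) P2=[7,5,6,4,3,4](0)
Move 3: P1 pit5 -> P1=[4,3,4,0,1,0](3) P2=[8,6,7,5,3,4](0)
Move 4: P2 pit0 -> P1=[5,4,4,0,1,0](3) P2=[0,7,8,6,4,5](1)
Move 5: P2 pit4 -> P1=[6,5,4,0,1,0](3) P2=[0,7,8,6,0,6](2)
Move 6: P1 pit1 -> P1=[6,0,5,1,2,1](4) P2=[0,7,8,6,0,6](2)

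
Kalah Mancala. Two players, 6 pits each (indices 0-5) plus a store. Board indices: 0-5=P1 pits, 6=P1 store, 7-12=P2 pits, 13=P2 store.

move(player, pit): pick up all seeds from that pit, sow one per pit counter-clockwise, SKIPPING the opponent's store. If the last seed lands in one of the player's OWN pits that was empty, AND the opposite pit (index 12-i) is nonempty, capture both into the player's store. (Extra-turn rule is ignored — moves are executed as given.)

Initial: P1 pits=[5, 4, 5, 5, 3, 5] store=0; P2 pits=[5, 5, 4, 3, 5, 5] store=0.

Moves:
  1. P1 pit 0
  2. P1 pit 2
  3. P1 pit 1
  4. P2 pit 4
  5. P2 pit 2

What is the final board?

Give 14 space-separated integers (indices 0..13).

Move 1: P1 pit0 -> P1=[0,5,6,6,4,6](0) P2=[5,5,4,3,5,5](0)
Move 2: P1 pit2 -> P1=[0,5,0,7,5,7](1) P2=[6,6,4,3,5,5](0)
Move 3: P1 pit1 -> P1=[0,0,1,8,6,8](2) P2=[6,6,4,3,5,5](0)
Move 4: P2 pit4 -> P1=[1,1,2,8,6,8](2) P2=[6,6,4,3,0,6](1)
Move 5: P2 pit2 -> P1=[1,1,2,8,6,8](2) P2=[6,6,0,4,1,7](2)

Answer: 1 1 2 8 6 8 2 6 6 0 4 1 7 2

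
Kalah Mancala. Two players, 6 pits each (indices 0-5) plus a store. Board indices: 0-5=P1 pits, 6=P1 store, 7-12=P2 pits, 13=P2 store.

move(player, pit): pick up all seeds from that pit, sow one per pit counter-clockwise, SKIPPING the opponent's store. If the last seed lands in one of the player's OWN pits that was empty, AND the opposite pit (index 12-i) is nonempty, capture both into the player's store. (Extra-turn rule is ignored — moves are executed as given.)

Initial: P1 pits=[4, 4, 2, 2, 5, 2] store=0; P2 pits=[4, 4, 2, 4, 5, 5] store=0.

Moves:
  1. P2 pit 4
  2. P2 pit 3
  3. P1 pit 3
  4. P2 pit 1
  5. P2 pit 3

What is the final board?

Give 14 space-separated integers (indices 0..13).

Answer: 6 5 3 0 6 3 0 4 0 3 0 3 8 2

Derivation:
Move 1: P2 pit4 -> P1=[5,5,3,2,5,2](0) P2=[4,4,2,4,0,6](1)
Move 2: P2 pit3 -> P1=[6,5,3,2,5,2](0) P2=[4,4,2,0,1,7](2)
Move 3: P1 pit3 -> P1=[6,5,3,0,6,3](0) P2=[4,4,2,0,1,7](2)
Move 4: P2 pit1 -> P1=[6,5,3,0,6,3](0) P2=[4,0,3,1,2,8](2)
Move 5: P2 pit3 -> P1=[6,5,3,0,6,3](0) P2=[4,0,3,0,3,8](2)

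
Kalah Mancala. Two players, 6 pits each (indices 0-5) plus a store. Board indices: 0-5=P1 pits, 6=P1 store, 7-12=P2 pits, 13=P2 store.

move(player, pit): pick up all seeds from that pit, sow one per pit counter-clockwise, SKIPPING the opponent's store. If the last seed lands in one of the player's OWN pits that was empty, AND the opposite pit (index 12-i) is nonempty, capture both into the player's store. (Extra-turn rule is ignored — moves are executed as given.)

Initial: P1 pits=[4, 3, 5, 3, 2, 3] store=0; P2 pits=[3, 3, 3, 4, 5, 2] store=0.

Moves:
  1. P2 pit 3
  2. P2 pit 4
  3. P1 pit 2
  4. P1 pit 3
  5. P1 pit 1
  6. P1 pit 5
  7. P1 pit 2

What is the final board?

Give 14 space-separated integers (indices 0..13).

Answer: 6 0 0 2 5 0 3 6 6 4 1 1 4 2

Derivation:
Move 1: P2 pit3 -> P1=[5,3,5,3,2,3](0) P2=[3,3,3,0,6,3](1)
Move 2: P2 pit4 -> P1=[6,4,6,4,2,3](0) P2=[3,3,3,0,0,4](2)
Move 3: P1 pit2 -> P1=[6,4,0,5,3,4](1) P2=[4,4,3,0,0,4](2)
Move 4: P1 pit3 -> P1=[6,4,0,0,4,5](2) P2=[5,5,3,0,0,4](2)
Move 5: P1 pit1 -> P1=[6,0,1,1,5,6](2) P2=[5,5,3,0,0,4](2)
Move 6: P1 pit5 -> P1=[6,0,1,1,5,0](3) P2=[6,6,4,1,1,4](2)
Move 7: P1 pit2 -> P1=[6,0,0,2,5,0](3) P2=[6,6,4,1,1,4](2)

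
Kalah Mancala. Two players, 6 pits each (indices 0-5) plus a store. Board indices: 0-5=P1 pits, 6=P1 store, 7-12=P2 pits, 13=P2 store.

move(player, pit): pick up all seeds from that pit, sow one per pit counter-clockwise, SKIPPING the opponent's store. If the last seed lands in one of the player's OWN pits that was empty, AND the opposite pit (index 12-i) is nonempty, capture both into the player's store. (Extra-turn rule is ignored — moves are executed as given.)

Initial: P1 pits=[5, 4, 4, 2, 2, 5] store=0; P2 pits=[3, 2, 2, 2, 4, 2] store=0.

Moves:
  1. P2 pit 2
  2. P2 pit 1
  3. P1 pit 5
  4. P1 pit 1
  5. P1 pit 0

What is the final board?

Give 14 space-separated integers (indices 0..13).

Answer: 0 1 6 4 4 1 6 0 1 2 5 5 2 0

Derivation:
Move 1: P2 pit2 -> P1=[5,4,4,2,2,5](0) P2=[3,2,0,3,5,2](0)
Move 2: P2 pit1 -> P1=[5,4,4,2,2,5](0) P2=[3,0,1,4,5,2](0)
Move 3: P1 pit5 -> P1=[5,4,4,2,2,0](1) P2=[4,1,2,5,5,2](0)
Move 4: P1 pit1 -> P1=[5,0,5,3,3,0](6) P2=[0,1,2,5,5,2](0)
Move 5: P1 pit0 -> P1=[0,1,6,4,4,1](6) P2=[0,1,2,5,5,2](0)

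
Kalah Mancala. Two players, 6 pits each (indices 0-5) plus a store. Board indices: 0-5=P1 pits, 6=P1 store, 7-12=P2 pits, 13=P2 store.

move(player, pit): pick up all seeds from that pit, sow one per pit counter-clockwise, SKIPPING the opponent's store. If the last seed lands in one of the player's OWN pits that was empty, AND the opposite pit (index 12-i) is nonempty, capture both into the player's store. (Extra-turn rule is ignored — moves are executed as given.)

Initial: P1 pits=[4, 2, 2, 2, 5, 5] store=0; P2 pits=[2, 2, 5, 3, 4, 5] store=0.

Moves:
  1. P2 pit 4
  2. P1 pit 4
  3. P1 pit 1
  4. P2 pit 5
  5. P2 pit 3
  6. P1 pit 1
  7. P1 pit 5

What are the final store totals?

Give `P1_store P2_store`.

Move 1: P2 pit4 -> P1=[5,3,2,2,5,5](0) P2=[2,2,5,3,0,6](1)
Move 2: P1 pit4 -> P1=[5,3,2,2,0,6](1) P2=[3,3,6,3,0,6](1)
Move 3: P1 pit1 -> P1=[5,0,3,3,0,6](5) P2=[3,0,6,3,0,6](1)
Move 4: P2 pit5 -> P1=[6,1,4,4,1,6](5) P2=[3,0,6,3,0,0](2)
Move 5: P2 pit3 -> P1=[6,1,4,4,1,6](5) P2=[3,0,6,0,1,1](3)
Move 6: P1 pit1 -> P1=[6,0,5,4,1,6](5) P2=[3,0,6,0,1,1](3)
Move 7: P1 pit5 -> P1=[6,0,5,4,1,0](6) P2=[4,1,7,1,2,1](3)

Answer: 6 3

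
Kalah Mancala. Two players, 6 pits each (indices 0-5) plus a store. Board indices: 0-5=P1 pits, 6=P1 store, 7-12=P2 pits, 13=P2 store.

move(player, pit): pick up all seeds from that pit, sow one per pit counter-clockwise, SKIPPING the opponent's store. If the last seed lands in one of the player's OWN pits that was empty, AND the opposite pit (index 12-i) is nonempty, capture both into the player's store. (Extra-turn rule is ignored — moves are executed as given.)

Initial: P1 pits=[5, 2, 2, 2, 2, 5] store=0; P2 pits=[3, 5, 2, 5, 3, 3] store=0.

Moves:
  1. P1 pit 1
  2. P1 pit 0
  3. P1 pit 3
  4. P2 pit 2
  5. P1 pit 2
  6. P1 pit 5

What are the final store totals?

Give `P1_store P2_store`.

Move 1: P1 pit1 -> P1=[5,0,3,3,2,5](0) P2=[3,5,2,5,3,3](0)
Move 2: P1 pit0 -> P1=[0,1,4,4,3,6](0) P2=[3,5,2,5,3,3](0)
Move 3: P1 pit3 -> P1=[0,1,4,0,4,7](1) P2=[4,5,2,5,3,3](0)
Move 4: P2 pit2 -> P1=[0,1,4,0,4,7](1) P2=[4,5,0,6,4,3](0)
Move 5: P1 pit2 -> P1=[0,1,0,1,5,8](2) P2=[4,5,0,6,4,3](0)
Move 6: P1 pit5 -> P1=[0,1,0,1,5,0](8) P2=[5,6,1,7,5,0](0)

Answer: 8 0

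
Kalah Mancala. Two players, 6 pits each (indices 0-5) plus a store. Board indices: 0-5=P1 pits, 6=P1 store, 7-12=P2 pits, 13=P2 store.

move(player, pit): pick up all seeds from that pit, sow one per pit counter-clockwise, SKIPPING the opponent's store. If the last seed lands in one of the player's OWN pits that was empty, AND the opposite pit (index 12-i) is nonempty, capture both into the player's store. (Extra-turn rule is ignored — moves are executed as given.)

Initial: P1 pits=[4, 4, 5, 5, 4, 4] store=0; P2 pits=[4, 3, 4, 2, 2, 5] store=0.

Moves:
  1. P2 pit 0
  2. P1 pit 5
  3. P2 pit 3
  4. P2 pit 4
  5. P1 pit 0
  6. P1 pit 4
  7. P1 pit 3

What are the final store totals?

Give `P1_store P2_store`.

Move 1: P2 pit0 -> P1=[4,4,5,5,4,4](0) P2=[0,4,5,3,3,5](0)
Move 2: P1 pit5 -> P1=[4,4,5,5,4,0](1) P2=[1,5,6,3,3,5](0)
Move 3: P2 pit3 -> P1=[4,4,5,5,4,0](1) P2=[1,5,6,0,4,6](1)
Move 4: P2 pit4 -> P1=[5,5,5,5,4,0](1) P2=[1,5,6,0,0,7](2)
Move 5: P1 pit0 -> P1=[0,6,6,6,5,0](3) P2=[0,5,6,0,0,7](2)
Move 6: P1 pit4 -> P1=[0,6,6,6,0,1](4) P2=[1,6,7,0,0,7](2)
Move 7: P1 pit3 -> P1=[0,6,6,0,1,2](5) P2=[2,7,8,0,0,7](2)

Answer: 5 2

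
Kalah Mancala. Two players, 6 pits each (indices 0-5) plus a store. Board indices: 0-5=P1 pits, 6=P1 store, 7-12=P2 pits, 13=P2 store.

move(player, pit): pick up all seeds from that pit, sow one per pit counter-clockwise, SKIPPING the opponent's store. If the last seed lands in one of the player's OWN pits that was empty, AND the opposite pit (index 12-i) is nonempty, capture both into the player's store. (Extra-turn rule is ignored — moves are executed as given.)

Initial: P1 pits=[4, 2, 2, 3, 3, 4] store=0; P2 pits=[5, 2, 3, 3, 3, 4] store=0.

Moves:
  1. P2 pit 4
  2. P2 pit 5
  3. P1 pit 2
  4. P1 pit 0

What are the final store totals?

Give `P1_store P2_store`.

Answer: 1 2

Derivation:
Move 1: P2 pit4 -> P1=[5,2,2,3,3,4](0) P2=[5,2,3,3,0,5](1)
Move 2: P2 pit5 -> P1=[6,3,3,4,3,4](0) P2=[5,2,3,3,0,0](2)
Move 3: P1 pit2 -> P1=[6,3,0,5,4,5](0) P2=[5,2,3,3,0,0](2)
Move 4: P1 pit0 -> P1=[0,4,1,6,5,6](1) P2=[5,2,3,3,0,0](2)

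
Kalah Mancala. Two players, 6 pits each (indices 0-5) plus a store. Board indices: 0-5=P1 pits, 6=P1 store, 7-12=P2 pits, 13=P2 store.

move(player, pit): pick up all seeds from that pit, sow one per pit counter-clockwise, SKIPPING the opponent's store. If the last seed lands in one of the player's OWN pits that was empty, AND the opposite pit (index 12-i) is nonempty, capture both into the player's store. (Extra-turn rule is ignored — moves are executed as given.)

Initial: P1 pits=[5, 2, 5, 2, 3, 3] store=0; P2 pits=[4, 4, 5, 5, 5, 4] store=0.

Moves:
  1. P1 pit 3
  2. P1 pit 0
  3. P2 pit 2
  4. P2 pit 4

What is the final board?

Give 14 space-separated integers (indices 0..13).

Answer: 2 4 7 2 5 5 0 4 4 0 6 0 6 2

Derivation:
Move 1: P1 pit3 -> P1=[5,2,5,0,4,4](0) P2=[4,4,5,5,5,4](0)
Move 2: P1 pit0 -> P1=[0,3,6,1,5,5](0) P2=[4,4,5,5,5,4](0)
Move 3: P2 pit2 -> P1=[1,3,6,1,5,5](0) P2=[4,4,0,6,6,5](1)
Move 4: P2 pit4 -> P1=[2,4,7,2,5,5](0) P2=[4,4,0,6,0,6](2)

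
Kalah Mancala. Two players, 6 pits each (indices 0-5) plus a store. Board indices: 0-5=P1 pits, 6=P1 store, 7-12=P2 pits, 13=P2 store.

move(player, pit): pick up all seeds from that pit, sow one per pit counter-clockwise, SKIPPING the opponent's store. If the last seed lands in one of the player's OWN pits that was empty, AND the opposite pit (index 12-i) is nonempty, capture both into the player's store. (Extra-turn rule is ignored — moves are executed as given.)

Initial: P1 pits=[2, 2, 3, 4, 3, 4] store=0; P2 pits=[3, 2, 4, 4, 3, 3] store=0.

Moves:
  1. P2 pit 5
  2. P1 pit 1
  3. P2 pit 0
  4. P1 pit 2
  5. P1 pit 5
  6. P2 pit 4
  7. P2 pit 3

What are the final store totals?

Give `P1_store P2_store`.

Move 1: P2 pit5 -> P1=[3,3,3,4,3,4](0) P2=[3,2,4,4,3,0](1)
Move 2: P1 pit1 -> P1=[3,0,4,5,4,4](0) P2=[3,2,4,4,3,0](1)
Move 3: P2 pit0 -> P1=[3,0,4,5,4,4](0) P2=[0,3,5,5,3,0](1)
Move 4: P1 pit2 -> P1=[3,0,0,6,5,5](1) P2=[0,3,5,5,3,0](1)
Move 5: P1 pit5 -> P1=[3,0,0,6,5,0](2) P2=[1,4,6,6,3,0](1)
Move 6: P2 pit4 -> P1=[4,0,0,6,5,0](2) P2=[1,4,6,6,0,1](2)
Move 7: P2 pit3 -> P1=[5,1,1,6,5,0](2) P2=[1,4,6,0,1,2](3)

Answer: 2 3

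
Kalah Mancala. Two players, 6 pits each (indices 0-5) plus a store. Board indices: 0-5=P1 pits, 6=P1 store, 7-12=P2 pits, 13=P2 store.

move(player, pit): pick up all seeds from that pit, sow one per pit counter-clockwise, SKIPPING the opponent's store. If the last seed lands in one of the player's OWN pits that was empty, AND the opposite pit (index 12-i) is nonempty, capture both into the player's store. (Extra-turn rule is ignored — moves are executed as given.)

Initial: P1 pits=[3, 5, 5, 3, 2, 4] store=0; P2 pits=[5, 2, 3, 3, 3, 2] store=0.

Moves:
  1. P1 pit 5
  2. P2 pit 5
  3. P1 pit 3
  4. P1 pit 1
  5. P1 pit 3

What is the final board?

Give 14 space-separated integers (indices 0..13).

Answer: 4 0 6 0 5 2 3 6 3 4 3 3 0 1

Derivation:
Move 1: P1 pit5 -> P1=[3,5,5,3,2,0](1) P2=[6,3,4,3,3,2](0)
Move 2: P2 pit5 -> P1=[4,5,5,3,2,0](1) P2=[6,3,4,3,3,0](1)
Move 3: P1 pit3 -> P1=[4,5,5,0,3,1](2) P2=[6,3,4,3,3,0](1)
Move 4: P1 pit1 -> P1=[4,0,6,1,4,2](3) P2=[6,3,4,3,3,0](1)
Move 5: P1 pit3 -> P1=[4,0,6,0,5,2](3) P2=[6,3,4,3,3,0](1)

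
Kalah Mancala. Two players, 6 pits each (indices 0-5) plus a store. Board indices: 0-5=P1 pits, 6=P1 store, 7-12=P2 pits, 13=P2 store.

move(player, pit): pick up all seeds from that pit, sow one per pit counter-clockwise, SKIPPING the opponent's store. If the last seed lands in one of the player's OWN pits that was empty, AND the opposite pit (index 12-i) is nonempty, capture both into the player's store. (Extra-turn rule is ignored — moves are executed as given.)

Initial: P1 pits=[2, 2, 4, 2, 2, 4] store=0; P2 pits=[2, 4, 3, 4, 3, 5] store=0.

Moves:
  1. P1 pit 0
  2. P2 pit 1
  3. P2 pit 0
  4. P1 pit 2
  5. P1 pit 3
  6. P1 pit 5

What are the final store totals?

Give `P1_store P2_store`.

Answer: 3 0

Derivation:
Move 1: P1 pit0 -> P1=[0,3,5,2,2,4](0) P2=[2,4,3,4,3,5](0)
Move 2: P2 pit1 -> P1=[0,3,5,2,2,4](0) P2=[2,0,4,5,4,6](0)
Move 3: P2 pit0 -> P1=[0,3,5,2,2,4](0) P2=[0,1,5,5,4,6](0)
Move 4: P1 pit2 -> P1=[0,3,0,3,3,5](1) P2=[1,1,5,5,4,6](0)
Move 5: P1 pit3 -> P1=[0,3,0,0,4,6](2) P2=[1,1,5,5,4,6](0)
Move 6: P1 pit5 -> P1=[0,3,0,0,4,0](3) P2=[2,2,6,6,5,6](0)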